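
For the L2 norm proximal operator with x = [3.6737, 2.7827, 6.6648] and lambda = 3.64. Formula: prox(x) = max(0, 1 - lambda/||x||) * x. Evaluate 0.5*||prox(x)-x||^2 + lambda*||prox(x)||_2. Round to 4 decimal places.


Step 1: Compute ||x||.
||x|| = 8.103
Step 2: Compute scaling factor.
scale = max(0, 1 - 3.64/8.103) = 0.5508
Step 3: prox(x) = [2.0234, 1.5327, 3.6709]
||prox(x)|| = 4.463
Step 4: Proximal objective.
0.5*||prox-x||^2 = 6.6248
lambda*||prox|| = 16.2453
Total = 22.8702


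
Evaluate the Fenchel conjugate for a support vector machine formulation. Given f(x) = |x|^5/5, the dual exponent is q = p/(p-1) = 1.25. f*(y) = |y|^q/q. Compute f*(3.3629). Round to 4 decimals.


The conjugate exponent q satisfies 1/p + 1/q = 1.
p = 5, so q = 5/(5 - 1) = 1.25
|y|^q = 3.3629^1.25 = 4.554
f*(3.3629) = 4.554 / 1.25 = 3.6432


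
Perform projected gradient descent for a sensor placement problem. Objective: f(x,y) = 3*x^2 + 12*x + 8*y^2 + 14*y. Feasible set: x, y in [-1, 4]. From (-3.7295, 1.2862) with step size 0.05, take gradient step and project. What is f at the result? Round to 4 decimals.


Step 1: Compute gradient at (-3.7295, 1.2862).
grad_x = 2*3*-3.7295 + 12 = -10.377
grad_y = 2*8*1.2862 + 14 = 34.5792
Step 2: Gradient step.
x_raw = -3.7295 - 0.05*-10.377 = -3.2107
y_raw = 1.2862 - 0.05*34.5792 = -0.4428
Step 3: Project onto [-1, 4].
x_proj = clip(-3.2107) = -1.0
y_proj = clip(-0.4428) = -0.4428
Step 4: Evaluate f.
f(-1.0, -0.4428) = -13.6303


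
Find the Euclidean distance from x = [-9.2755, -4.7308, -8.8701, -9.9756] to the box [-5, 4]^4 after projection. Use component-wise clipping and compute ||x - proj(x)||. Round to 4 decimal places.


Project each component onto [-5, 4].
clip(-9.2755) = -5.0, clip(-4.7308) = -4.7308, clip(-8.8701) = -5.0, clip(-9.9756) = -5.0
Projection = [-5.0, -4.7308, -5.0, -5.0]
Squared diffs: [18.2799, 0.0, 14.9777, 24.7566]
Distance = sqrt(58.0142) = 7.6167


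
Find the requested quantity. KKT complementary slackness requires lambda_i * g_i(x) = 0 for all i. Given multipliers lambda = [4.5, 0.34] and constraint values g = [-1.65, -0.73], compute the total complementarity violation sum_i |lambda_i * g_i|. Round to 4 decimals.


KKT complementary slackness check:
lambda_1 * g_1 = 4.5 * -1.65 = -7.425
lambda_2 * g_2 = 0.34 * -0.73 = -0.2482
Total violation = 7.425 + 0.2482 = 7.6732


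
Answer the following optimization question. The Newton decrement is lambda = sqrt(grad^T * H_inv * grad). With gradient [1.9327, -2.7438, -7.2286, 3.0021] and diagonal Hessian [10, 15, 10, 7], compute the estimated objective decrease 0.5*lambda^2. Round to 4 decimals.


Step 1: H is diagonal, so H^(-1) * g = [0.1933, -0.1829, -0.7229, 0.4289].
Step 2: g^T H^(-1) g = sum_i g_i^2 / H_ii
  = (1.9327)^2/10 + (-2.7438)^2/15 + (-7.2286)^2/10 + (3.0021)^2/7
  = 0.3735 + 0.5019 + 5.2253 + 1.2875 = 7.3882
Step 3: Objective decrease = 0.5 * g^T H^(-1) g = 3.6941


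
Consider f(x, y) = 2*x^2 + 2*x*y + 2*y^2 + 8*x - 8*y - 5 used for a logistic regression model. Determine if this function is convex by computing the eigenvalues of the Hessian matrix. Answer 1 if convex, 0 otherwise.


The Hessian of f(x,y) = 2*x^2 + 2*x*y + 2*y^2 + 8*x - 8*y - 5 is:
H = [[4, 2], [2, 4]]
Trace = 4 + 4 = 8
Determinant = 4*4 - (2)^2 = 12
Discriminant = (8)^2 - 4*12 = 16.0
Eigenvalues: lambda_1 = 2.0, lambda_2 = 6.0
The function is convex.

1


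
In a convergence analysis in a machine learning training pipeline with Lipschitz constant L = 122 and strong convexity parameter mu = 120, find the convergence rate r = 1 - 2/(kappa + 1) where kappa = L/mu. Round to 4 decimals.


Step 1: Compute the condition number.
kappa = L/mu = 122/120 = 1.0167
Step 2: Compute the convergence rate.
r = 1 - 2/(kappa + 1) = 1 - 2*mu/(L + mu) = (L - mu)/(L + mu) = 2/242 = 0.0083


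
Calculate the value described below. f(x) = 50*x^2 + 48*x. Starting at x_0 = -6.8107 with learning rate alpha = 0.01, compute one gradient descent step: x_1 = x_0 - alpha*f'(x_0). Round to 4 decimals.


We compute the gradient at x_0 and apply the update.
f'(x) = 100*x + 48
f'(-6.8107) = 100*-6.8107 + 48 = -633.07
x_1 = -6.8107 - 0.01*-633.07 = -0.48


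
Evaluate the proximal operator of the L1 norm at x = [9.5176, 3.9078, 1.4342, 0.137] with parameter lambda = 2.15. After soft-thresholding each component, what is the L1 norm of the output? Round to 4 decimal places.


Soft-thresholding with lambda = 2.15:
prox(9.5176) = sign(9.5176)*max(|9.5176| - 2.15, 0) = 7.3676
prox(3.9078) = sign(3.9078)*max(|3.9078| - 2.15, 0) = 1.7578
prox(1.4342) = sign(1.4342)*max(|1.4342| - 2.15, 0) = 0.0
prox(0.137) = sign(0.137)*max(|0.137| - 2.15, 0) = 0.0
prox(x) = [7.3676, 1.7578, 0.0, 0.0]
||prox(x)||_1 = 7.3676 + 1.7578 + 0.0 + 0.0 = 9.1254


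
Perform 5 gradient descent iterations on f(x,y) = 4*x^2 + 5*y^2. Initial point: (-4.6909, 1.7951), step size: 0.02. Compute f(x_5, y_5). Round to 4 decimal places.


Gradient descent on f(x,y) = 4*x^2 + 5*y^2.
Starting point: (-4.6909, 1.7951), alpha = 0.02
Step 1: grad_x = 2*4*-4.6909 = -37.5272, grad_y = 2*5*1.7951 = 17.951
  x_1 = -4.6909 - 0.02*-37.5272 = -3.9404
  y_1 = 1.7951 - 0.02*17.951 = 1.4361
Step 2: grad_x = 2*4*-3.9404 = -31.5228, grad_y = 2*5*1.4361 = 14.3608
  x_2 = -3.9404 - 0.02*-31.5228 = -3.3099
  y_2 = 1.4361 - 0.02*14.3608 = 1.1489
Step 3: grad_x = 2*4*-3.3099 = -26.4792, grad_y = 2*5*1.1489 = 11.4886
  x_3 = -3.3099 - 0.02*-26.4792 = -2.7803
  y_3 = 1.1489 - 0.02*11.4886 = 0.9191
Step 4: grad_x = 2*4*-2.7803 = -22.2425, grad_y = 2*5*0.9191 = 9.1909
  x_4 = -2.7803 - 0.02*-22.2425 = -2.3355
  y_4 = 0.9191 - 0.02*9.1909 = 0.7353
Step 5: grad_x = 2*4*-2.3355 = -18.6837, grad_y = 2*5*0.7353 = 7.3527
  x_5 = -2.3355 - 0.02*-18.6837 = -1.9618
  y_5 = 0.7353 - 0.02*7.3527 = 0.5882
f(-1.9618, 0.5882) = 4*(-1.9618)^2 + 5*0.5882^2 = 17.1245


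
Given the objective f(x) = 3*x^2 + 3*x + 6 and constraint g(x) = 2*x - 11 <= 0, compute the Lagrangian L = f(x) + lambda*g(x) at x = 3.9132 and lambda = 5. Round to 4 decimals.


Step 1: Evaluate f(x).
f(3.9132) = 3*3.9132^2 + 3*3.9132 + 6 = 63.679
Step 2: Evaluate g(x).
g(3.9132) = 2*3.9132 - 11 = -3.1736
Step 3: Compute Lagrangian.
L = 63.679 + 5*-3.1736 = 47.811


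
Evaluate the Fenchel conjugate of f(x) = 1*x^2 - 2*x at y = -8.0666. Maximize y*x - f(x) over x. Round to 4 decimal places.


f*(y) = sup_x {y*x - a*x^2 - b*x} = sup_x {(y-b)*x - a*x^2}
FOC: (y - b) - 2a*x = 0 => x* = (y - b)/(2a)
x* = (-8.0666 + 2)/(2*1) = -3.0333
f*(-8.0666) = (y-b)^2/(4a) = (-8.0666 + 2)^2/(4*1)
= 36.8036/4 = 9.2009


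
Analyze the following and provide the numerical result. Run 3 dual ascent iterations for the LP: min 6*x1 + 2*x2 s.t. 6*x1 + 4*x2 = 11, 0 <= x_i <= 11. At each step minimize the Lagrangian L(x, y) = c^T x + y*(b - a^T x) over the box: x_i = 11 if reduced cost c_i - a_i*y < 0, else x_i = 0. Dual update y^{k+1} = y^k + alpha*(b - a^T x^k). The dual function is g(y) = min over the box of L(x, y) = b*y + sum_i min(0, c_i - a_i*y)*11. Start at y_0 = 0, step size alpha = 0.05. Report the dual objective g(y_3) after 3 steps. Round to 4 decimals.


Dual ascent for LP: min 6*x1 + 2*x2, 6*x1 + 4*x2 = 11, 0 <= x_i <= 11
Step 1: y^k = 0.0, reduced costs: (6.0, 2.0)
  x^k = (0.0, 0.0), subgradient = b - a^T x = 11.0
  y^{k+1} = 0.0 + 0.05*11.0 = 0.55
Step 2: y^k = 0.55, reduced costs: (2.7, -0.2)
  x^k = (0.0, 11.0), subgradient = b - a^T x = -33.0
  y^{k+1} = 0.55 + 0.05*-33.0 = -1.1
Step 3: y^k = -1.1, reduced costs: (12.6, 6.4)
  x^k = (0.0, 0.0), subgradient = b - a^T x = 11.0
  y^{k+1} = -1.1 + 0.05*11.0 = -0.55
Dual objective at y_3 = -0.55: reduced costs (9.3, 4.2), box minimizer x = (0.0, 0.0)
g(y_3) = b*y + (c1 - a1*y)*x1 + (c2 - a2*y)*x2 = 11*(-0.55) + 9.3*0.0 + 4.2*0.0 = -6.05 + 0.0 + 0.0 = -6.05


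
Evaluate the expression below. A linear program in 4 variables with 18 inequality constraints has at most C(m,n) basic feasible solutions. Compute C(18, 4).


Each vertex corresponds to some choice of n active constraints out of m, so the number of vertices is at most C(m, n) = m! / (n!(m-n)!).
m = 18, n = 4
Numerator: 18 * 17 * 16 * 15
Denominator: 4! = 24
C(18, 4) = 3060


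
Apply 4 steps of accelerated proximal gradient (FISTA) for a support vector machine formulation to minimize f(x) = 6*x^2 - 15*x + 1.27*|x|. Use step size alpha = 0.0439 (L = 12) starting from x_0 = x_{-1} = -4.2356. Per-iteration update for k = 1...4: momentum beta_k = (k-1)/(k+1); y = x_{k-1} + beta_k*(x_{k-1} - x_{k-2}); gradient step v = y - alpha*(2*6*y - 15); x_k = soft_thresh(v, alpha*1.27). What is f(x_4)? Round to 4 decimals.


FISTA on f(x) = 6*x^2 - 15*x + 1.27*|x|
L = 12, alpha = 0.0439
Iteration 1: beta = 0.0, y = -4.2356 + 0.0*(-4.2356 + 4.2356) = -4.2356
  grad(y) = -65.8272, v = y - alpha*grad = -1.3458
  prox(v) = soft_thresh(-1.3458, 0.0558) = -1.29
Iteration 2: beta = 0.3333, y = -1.29 + 0.3333*(-1.29 + 4.2356) = -0.3082
  grad(y) = -18.6981, v = y - alpha*grad = 0.5127
  prox(v) = soft_thresh(0.5127, 0.0558) = 0.4569
Iteration 3: beta = 0.5, y = 0.4569 + 0.5*(0.4569 + 1.29) = 1.3304
  grad(y) = 0.9647, v = y - alpha*grad = 1.288
  prox(v) = soft_thresh(1.288, 0.0558) = 1.2323
Iteration 4: beta = 0.6, y = 1.2323 + 0.6*(1.2323 - 0.4569) = 1.6975
  grad(y) = 5.3701, v = y - alpha*grad = 1.4618
  prox(v) = soft_thresh(1.4618, 0.0558) = 1.406
f(x_4) = 6*1.406^2 - 15*1.406 + 1.27*|1.406| = -7.4433


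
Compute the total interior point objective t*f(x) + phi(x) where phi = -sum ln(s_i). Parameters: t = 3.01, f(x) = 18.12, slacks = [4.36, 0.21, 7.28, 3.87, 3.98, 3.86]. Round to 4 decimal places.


Step 1: Compute log-barrier.
ln values: [1.4725, -1.5606, 1.9851, 1.3533, 1.3813, 1.3507]
phi = -(1.4725 - 1.5606 + 1.9851 + 1.3533 + 1.3813 + 1.3507) = -5.9822
Step 2: Compute augmented objective.
t*f(x) = 3.01*18.12 = 54.5412
Total = 54.5412 - 5.9822 = 48.559


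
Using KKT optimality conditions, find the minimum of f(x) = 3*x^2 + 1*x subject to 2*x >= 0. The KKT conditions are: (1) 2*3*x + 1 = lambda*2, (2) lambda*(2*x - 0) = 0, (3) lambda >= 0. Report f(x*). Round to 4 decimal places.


Step 1: Try lambda = 0 (constraint inactive).
x_unc = -1/(2*3) = -0.1667
Check: 2*-0.1667 = -0.3334 < 0 -- violated!
Step 2: Constraint must be active: 2*x = 0
x* = 0/2 = 0.0
lambda = (2*3*0.0 + 1)/2 = 0.5
Step 3: Compute optimal value.
f(x*) = 3*0.0^2 + 1*0.0 = 0.0


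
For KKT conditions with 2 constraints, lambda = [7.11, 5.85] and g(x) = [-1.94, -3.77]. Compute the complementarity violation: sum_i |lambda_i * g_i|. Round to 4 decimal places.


KKT complementary slackness check:
lambda_1 * g_1 = 7.11 * -1.94 = -13.7934
lambda_2 * g_2 = 5.85 * -3.77 = -22.0545
Total violation = 13.7934 + 22.0545 = 35.8479


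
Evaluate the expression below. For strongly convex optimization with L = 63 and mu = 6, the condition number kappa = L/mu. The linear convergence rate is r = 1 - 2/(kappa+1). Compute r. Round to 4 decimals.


Step 1: Compute the condition number.
kappa = L/mu = 63/6 = 10.5
Step 2: Compute the convergence rate.
r = 1 - 2/(kappa + 1) = 1 - 2*mu/(L + mu) = (L - mu)/(L + mu) = 57/69 = 0.8261


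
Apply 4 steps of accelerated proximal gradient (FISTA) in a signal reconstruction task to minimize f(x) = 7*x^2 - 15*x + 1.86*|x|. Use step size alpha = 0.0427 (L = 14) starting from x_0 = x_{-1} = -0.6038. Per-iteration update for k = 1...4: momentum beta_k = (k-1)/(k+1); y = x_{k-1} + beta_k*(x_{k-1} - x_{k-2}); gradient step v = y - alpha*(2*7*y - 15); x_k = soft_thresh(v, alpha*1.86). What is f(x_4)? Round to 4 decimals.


FISTA on f(x) = 7*x^2 - 15*x + 1.86*|x|
L = 14, alpha = 0.0427
Iteration 1: beta = 0.0, y = -0.6038 + 0.0*(-0.6038 + 0.6038) = -0.6038
  grad(y) = -23.4532, v = y - alpha*grad = 0.3977
  prox(v) = soft_thresh(0.3977, 0.0794) = 0.3182
Iteration 2: beta = 0.3333, y = 0.3182 + 0.3333*(0.3182 + 0.6038) = 0.6256
  grad(y) = -6.242, v = y - alpha*grad = 0.8921
  prox(v) = soft_thresh(0.8921, 0.0794) = 0.8127
Iteration 3: beta = 0.5, y = 0.8127 + 0.5*(0.8127 - 0.3182) = 1.0599
  grad(y) = -0.1613, v = y - alpha*grad = 1.0668
  prox(v) = soft_thresh(1.0668, 0.0794) = 0.9874
Iteration 4: beta = 0.6, y = 0.9874 + 0.6*(0.9874 - 0.8127) = 1.0922
  grad(y) = 0.2906, v = y - alpha*grad = 1.0798
  prox(v) = soft_thresh(1.0798, 0.0794) = 1.0004
f(x_4) = 7*1.0004^2 - 15*1.0004 + 1.86*|1.0004| = -6.1397


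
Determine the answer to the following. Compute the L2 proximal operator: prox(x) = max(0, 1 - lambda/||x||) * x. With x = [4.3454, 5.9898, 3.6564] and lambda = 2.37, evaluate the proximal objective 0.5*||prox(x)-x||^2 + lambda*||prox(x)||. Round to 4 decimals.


Step 1: Compute ||x||.
||x|| = 8.2541
Step 2: Compute scaling factor.
scale = max(0, 1 - 2.37/8.2541) = 0.7129
Step 3: prox(x) = [3.0977, 4.2699, 2.6065]
||prox(x)|| = 5.8841
Step 4: Proximal objective.
0.5*||prox-x||^2 = 2.8085
lambda*||prox|| = 13.9453
Total = 16.7537


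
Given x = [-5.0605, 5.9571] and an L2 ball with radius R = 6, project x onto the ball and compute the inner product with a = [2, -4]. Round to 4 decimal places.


Step 1: Compute ||x|| (intermediates to 6 decimals).
||x|| = sqrt((-5.0605)^2 + 5.9571^2) = 7.816374
Step 2: Project.
Since ||x|| > R, scale = R/||x|| = 6/7.816374 = 0.767619, proj(x) = scale * x
proj(x) = [-3.884536, 4.572783]
Step 3: Dot product.
a^T * proj(x) = 2*(-3.884536) - 4*4.572783 = -26.0602


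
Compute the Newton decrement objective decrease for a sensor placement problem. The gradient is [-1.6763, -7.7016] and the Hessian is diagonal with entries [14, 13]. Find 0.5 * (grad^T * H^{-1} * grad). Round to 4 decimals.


Step 1: H is diagonal, so H^(-1) * g = [-0.1197, -0.5924].
Step 2: g^T H^(-1) g = sum_i g_i^2 / H_ii
  = (-1.6763)^2/14 + (-7.7016)^2/13
  = 0.2007 + 4.5627 = 4.7634
Step 3: Objective decrease = 0.5 * g^T H^(-1) g = 2.3817


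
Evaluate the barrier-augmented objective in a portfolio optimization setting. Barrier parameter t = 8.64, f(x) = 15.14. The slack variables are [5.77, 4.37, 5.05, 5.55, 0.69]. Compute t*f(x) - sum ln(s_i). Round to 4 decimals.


Step 1: Compute log-barrier.
ln values: [1.7527, 1.4748, 1.6194, 1.7138, -0.3711]
phi = -(1.7527 + 1.4748 + 1.6194 + 1.7138 - 0.3711) = -6.1896
Step 2: Compute augmented objective.
t*f(x) = 8.64*15.14 = 130.8096
Total = 130.8096 - 6.1896 = 124.62


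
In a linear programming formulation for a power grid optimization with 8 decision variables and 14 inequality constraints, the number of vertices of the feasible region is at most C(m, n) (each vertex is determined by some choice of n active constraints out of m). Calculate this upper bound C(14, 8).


Each vertex corresponds to some choice of n active constraints out of m, so the number of vertices is at most C(m, n) = m! / (n!(m-n)!).
m = 14, n = 8
Numerator: 14 * 13 * 12 * 11 * 10 * 9 * 8 * 7
Denominator: 8! = 40320
C(14, 8) = 3003


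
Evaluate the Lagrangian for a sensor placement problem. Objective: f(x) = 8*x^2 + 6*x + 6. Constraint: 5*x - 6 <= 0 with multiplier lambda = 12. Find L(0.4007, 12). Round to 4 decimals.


Step 1: Evaluate f(x).
f(0.4007) = 8*0.4007^2 + 6*0.4007 + 6 = 9.6887
Step 2: Evaluate g(x).
g(0.4007) = 5*0.4007 - 6 = -3.9965
Step 3: Compute Lagrangian.
L = 9.6887 + 12*-3.9965 = -38.2693


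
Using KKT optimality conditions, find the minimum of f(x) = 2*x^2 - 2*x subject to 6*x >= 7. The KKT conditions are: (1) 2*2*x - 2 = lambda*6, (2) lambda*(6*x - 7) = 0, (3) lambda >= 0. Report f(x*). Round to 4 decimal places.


Step 1: Try lambda = 0 (constraint inactive).
x_unc = 2/(2*2) = 0.5
Check: 6*0.5 = 3.0 < 7 -- violated!
Step 2: Constraint must be active: 6*x = 7
x* = 7/6 = 1.1667 (rounded; the exact value 7/6 is used below)
lambda = (2*2*(7/6) - 2)/6 = 0.4444
Step 3: Compute optimal value.
f(x*) = 2*(7/6)^2 - 2*(7/6) = 0.3889


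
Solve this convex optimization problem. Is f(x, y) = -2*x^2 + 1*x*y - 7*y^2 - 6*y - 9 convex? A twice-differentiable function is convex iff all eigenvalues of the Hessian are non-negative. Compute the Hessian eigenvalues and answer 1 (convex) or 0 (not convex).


The Hessian of f(x,y) = -2*x^2 + 1*x*y - 7*y^2 - 6*y - 9 is:
H = [[-4, 1], [1, -14]]
Trace = -4 - 14 = -18
Determinant = -4*-14 - (1)^2 = 55
Discriminant = (-18)^2 - 4*55 = 104.0
Eigenvalues: lambda_1 = -14.099, lambda_2 = -3.901
The function is not convex.

0


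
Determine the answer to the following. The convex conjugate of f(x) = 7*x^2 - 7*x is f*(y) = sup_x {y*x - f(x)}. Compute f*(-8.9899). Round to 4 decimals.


f*(y) = sup_x {y*x - a*x^2 - b*x} = sup_x {(y-b)*x - a*x^2}
FOC: (y - b) - 2a*x = 0 => x* = (y - b)/(2a)
x* = (-8.9899 + 7)/(2*7) = -0.1421
f*(-8.9899) = (y-b)^2/(4a) = (-8.9899 + 7)^2/(4*7)
= 3.9597/28 = 0.1414


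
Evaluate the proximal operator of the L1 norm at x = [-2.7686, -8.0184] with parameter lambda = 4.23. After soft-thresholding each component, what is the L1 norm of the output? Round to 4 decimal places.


Soft-thresholding with lambda = 4.23:
prox(-2.7686) = sign(-2.7686)*max(|-2.7686| - 4.23, 0) = 0.0
prox(-8.0184) = sign(-8.0184)*max(|-8.0184| - 4.23, 0) = -3.7884
prox(x) = [0.0, -3.7884]
||prox(x)||_1 = 0.0 + 3.7884 = 3.7884


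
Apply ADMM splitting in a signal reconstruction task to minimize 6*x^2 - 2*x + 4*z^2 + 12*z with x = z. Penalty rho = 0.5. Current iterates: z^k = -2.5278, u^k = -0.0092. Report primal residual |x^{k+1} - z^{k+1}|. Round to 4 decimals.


ADMM iteration with rho = 0.5, z^k = -2.5278, u^k = -0.0092
Step 1: x-update.
Minimize 6*x^2 - 2*x + (0.5/2)*(x + 2.5278 - 0.0092)^2
FOC: (2*6 + 0.5)*x = 2 + 0.5*(-2.5278 + 0.0092)
x^{k+1} = 0.0593
Step 2: z-update.
Minimize 4*z^2 + 12*z + (0.5/2)*(0.0593 - z - 0.0092)^2
FOC: (2*4 + 0.5)*z = -12 + 0.5*(0.0593 - 0.0092)
z^{k+1} = -1.4088
Step 3: u-update.
u^{k+1} = -0.0092 + 0.0593 + 1.4088 = 1.4589
Step 4: Primal residual = |0.0593 + 1.4088| = 1.4681


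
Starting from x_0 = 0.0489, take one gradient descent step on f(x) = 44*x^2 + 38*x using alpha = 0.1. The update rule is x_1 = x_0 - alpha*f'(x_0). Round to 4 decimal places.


We compute the gradient at x_0 and apply the update.
f'(x) = 88*x + 38
f'(0.0489) = 88*0.0489 + 38 = 42.3032
x_1 = 0.0489 - 0.1*42.3032 = -4.1814


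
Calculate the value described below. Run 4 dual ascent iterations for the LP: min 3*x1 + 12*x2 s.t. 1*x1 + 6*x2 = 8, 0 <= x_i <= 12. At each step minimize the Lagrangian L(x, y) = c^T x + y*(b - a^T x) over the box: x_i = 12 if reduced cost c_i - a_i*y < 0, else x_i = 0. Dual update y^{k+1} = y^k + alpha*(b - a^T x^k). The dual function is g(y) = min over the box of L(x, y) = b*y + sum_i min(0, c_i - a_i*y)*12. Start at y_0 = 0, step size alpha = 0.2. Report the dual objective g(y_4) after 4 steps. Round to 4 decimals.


Dual ascent for LP: min 3*x1 + 12*x2, 1*x1 + 6*x2 = 8, 0 <= x_i <= 12
Step 1: y^k = 0.0, reduced costs: (3.0, 12.0)
  x^k = (0.0, 0.0), subgradient = b - a^T x = 8.0
  y^{k+1} = 0.0 + 0.2*8.0 = 1.6
Step 2: y^k = 1.6, reduced costs: (1.4, 2.4)
  x^k = (0.0, 0.0), subgradient = b - a^T x = 8.0
  y^{k+1} = 1.6 + 0.2*8.0 = 3.2
Step 3: y^k = 3.2, reduced costs: (-0.2, -7.2)
  x^k = (12.0, 12.0), subgradient = b - a^T x = -76.0
  y^{k+1} = 3.2 + 0.2*-76.0 = -12.0
Step 4: y^k = -12.0, reduced costs: (15.0, 84.0)
  x^k = (0.0, 0.0), subgradient = b - a^T x = 8.0
  y^{k+1} = -12.0 + 0.2*8.0 = -10.4
Dual objective at y_4 = -10.4: reduced costs (13.4, 74.4), box minimizer x = (0.0, 0.0)
g(y_4) = b*y + (c1 - a1*y)*x1 + (c2 - a2*y)*x2 = 8*(-10.4) + 13.4*0.0 + 74.4*0.0 = -83.2 + 0.0 + 0.0 = -83.2


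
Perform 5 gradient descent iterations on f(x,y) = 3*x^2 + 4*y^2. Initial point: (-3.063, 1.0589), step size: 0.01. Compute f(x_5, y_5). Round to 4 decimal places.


Gradient descent on f(x,y) = 3*x^2 + 4*y^2.
Starting point: (-3.063, 1.0589), alpha = 0.01
Step 1: grad_x = 2*3*-3.063 = -18.378, grad_y = 2*4*1.0589 = 8.4712
  x_1 = -3.063 - 0.01*-18.378 = -2.8792
  y_1 = 1.0589 - 0.01*8.4712 = 0.9742
Step 2: grad_x = 2*3*-2.8792 = -17.2753, grad_y = 2*4*0.9742 = 7.7935
  x_2 = -2.8792 - 0.01*-17.2753 = -2.7065
  y_2 = 0.9742 - 0.01*7.7935 = 0.8963
Step 3: grad_x = 2*3*-2.7065 = -16.2388, grad_y = 2*4*0.8963 = 7.17
  x_3 = -2.7065 - 0.01*-16.2388 = -2.5441
  y_3 = 0.8963 - 0.01*7.17 = 0.8246
Step 4: grad_x = 2*3*-2.5441 = -15.2645, grad_y = 2*4*0.8246 = 6.5964
  x_4 = -2.5441 - 0.01*-15.2645 = -2.3914
  y_4 = 0.8246 - 0.01*6.5964 = 0.7586
Step 5: grad_x = 2*3*-2.3914 = -14.3486, grad_y = 2*4*0.7586 = 6.0687
  x_5 = -2.3914 - 0.01*-14.3486 = -2.2479
  y_5 = 0.7586 - 0.01*6.0687 = 0.6979
f(-2.2479, 0.6979) = 3*(-2.2479)^2 + 4*0.6979^2 = 17.1081


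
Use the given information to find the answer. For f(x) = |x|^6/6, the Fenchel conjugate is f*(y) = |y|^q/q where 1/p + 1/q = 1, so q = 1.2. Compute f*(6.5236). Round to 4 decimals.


The conjugate exponent q satisfies 1/p + 1/q = 1.
p = 6, so q = 6/(6 - 1) = 1.2
|y|^q = 6.5236^1.2 = 9.4926
f*(6.5236) = 9.4926 / 1.2 = 7.9105


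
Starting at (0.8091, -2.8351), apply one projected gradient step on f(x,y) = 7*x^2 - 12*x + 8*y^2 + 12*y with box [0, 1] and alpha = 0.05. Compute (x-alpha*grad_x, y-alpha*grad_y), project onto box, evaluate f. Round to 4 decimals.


Step 1: Compute gradient at (0.8091, -2.8351).
grad_x = 2*7*0.8091 - 12 = -0.6726
grad_y = 2*8*-2.8351 + 12 = -33.3616
Step 2: Gradient step.
x_raw = 0.8091 - 0.05*-0.6726 = 0.8427
y_raw = -2.8351 - 0.05*-33.3616 = -1.167
Step 3: Project onto [0, 1].
x_proj = clip(0.8427) = 0.8427
y_proj = clip(-1.167) = 0.0
Step 4: Evaluate f.
f(0.8427, 0.0) = -5.1414


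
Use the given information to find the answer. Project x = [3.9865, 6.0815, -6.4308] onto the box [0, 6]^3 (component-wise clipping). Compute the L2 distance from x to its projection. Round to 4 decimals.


Project each component onto [0, 6].
clip(3.9865) = 3.9865, clip(6.0815) = 6.0, clip(-6.4308) = 0.0
Projection = [3.9865, 6.0, 0.0]
Squared diffs: [0.0, 0.0066, 41.3552]
Distance = sqrt(41.3618) = 6.4313


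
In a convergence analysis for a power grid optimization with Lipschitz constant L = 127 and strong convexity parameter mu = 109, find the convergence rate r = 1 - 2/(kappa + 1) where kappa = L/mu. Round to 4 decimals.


Step 1: Compute the condition number.
kappa = L/mu = 127/109 = 1.1651
Step 2: Compute the convergence rate.
r = 1 - 2/(kappa + 1) = 1 - 2*mu/(L + mu) = (L - mu)/(L + mu) = 18/236 = 0.0763


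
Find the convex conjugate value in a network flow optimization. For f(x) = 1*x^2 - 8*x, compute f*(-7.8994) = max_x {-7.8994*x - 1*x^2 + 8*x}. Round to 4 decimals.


f*(y) = sup_x {y*x - a*x^2 - b*x} = sup_x {(y-b)*x - a*x^2}
FOC: (y - b) - 2a*x = 0 => x* = (y - b)/(2a)
x* = (-7.8994 + 8)/(2*1) = 0.0503
f*(-7.8994) = (y-b)^2/(4a) = (-7.8994 + 8)^2/(4*1)
= 0.0101/4 = 0.0025


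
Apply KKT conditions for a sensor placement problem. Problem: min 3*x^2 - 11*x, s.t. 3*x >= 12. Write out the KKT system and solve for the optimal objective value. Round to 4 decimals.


Step 1: Try lambda = 0 (constraint inactive).
x_unc = 11/(2*3) = 1.8333
Check: 3*1.8333 = 5.4999 < 12 -- violated!
Step 2: Constraint must be active: 3*x = 12
x* = 12/3 = 4.0
lambda = (2*3*4.0 - 11)/3 = 4.3333
Step 3: Compute optimal value.
f(x*) = 3*4.0^2 - 11*4.0 = 4.0


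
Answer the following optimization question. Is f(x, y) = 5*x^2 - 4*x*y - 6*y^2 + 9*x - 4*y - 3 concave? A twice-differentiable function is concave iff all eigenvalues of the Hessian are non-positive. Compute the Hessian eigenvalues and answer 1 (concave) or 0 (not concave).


The Hessian of f(x,y) = 5*x^2 - 4*x*y - 6*y^2 + 9*x - 4*y - 3 is:
H = [[10, -4], [-4, -12]]
Trace = 10 - 12 = -2
Determinant = 10*-12 - (-4)^2 = -136
Discriminant = (-2)^2 - 4*-136 = 548.0
Eigenvalues: lambda_1 = -12.7047, lambda_2 = 10.7047
The function is not concave.

0


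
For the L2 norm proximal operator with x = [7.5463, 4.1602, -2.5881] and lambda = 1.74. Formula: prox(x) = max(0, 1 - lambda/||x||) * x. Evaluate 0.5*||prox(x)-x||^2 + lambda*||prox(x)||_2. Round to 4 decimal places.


Step 1: Compute ||x||.
||x|| = 8.9973
Step 2: Compute scaling factor.
scale = max(0, 1 - 1.74/8.9973) = 0.8066
Step 3: prox(x) = [6.0869, 3.3557, -2.0876]
||prox(x)|| = 7.2573
Step 4: Proximal objective.
0.5*||prox-x||^2 = 1.5138
lambda*||prox|| = 12.6277
Total = 14.1416


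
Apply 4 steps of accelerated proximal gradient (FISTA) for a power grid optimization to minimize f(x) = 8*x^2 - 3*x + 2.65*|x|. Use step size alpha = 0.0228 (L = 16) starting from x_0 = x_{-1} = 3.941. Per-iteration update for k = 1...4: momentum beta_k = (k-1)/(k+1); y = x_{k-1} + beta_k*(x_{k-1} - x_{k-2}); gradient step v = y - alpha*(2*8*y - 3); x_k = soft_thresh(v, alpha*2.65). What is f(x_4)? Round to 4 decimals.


FISTA on f(x) = 8*x^2 - 3*x + 2.65*|x|
L = 16, alpha = 0.0228
Iteration 1: beta = 0.0, y = 3.941 + 0.0*(3.941 - 3.941) = 3.941
  grad(y) = 60.056, v = y - alpha*grad = 2.5717
  prox(v) = soft_thresh(2.5717, 0.0604) = 2.5113
Iteration 2: beta = 0.3333, y = 2.5113 + 0.3333*(2.5113 - 3.941) = 2.0347
  grad(y) = 29.5558, v = y - alpha*grad = 1.3609
  prox(v) = soft_thresh(1.3609, 0.0604) = 1.3004
Iteration 3: beta = 0.5, y = 1.3004 + 0.5*(1.3004 - 2.5113) = 0.695
  grad(y) = 8.1203, v = y - alpha*grad = 0.5099
  prox(v) = soft_thresh(0.5099, 0.0604) = 0.4495
Iteration 4: beta = 0.6, y = 0.4495 + 0.6*(0.4495 - 1.3004) = -0.0611
  grad(y) = -3.9782, v = y - alpha*grad = 0.0296
  prox(v) = soft_thresh(0.0296, 0.0604) = 0.0
f(x_4) = 8*0.0^2 - 3*0.0 + 2.65*|0.0| = 0.0


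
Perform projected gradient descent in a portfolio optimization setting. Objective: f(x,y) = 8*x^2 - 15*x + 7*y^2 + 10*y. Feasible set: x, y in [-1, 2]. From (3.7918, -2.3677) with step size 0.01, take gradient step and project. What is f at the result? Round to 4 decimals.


Step 1: Compute gradient at (3.7918, -2.3677).
grad_x = 2*8*3.7918 - 15 = 45.6688
grad_y = 2*7*-2.3677 + 10 = -23.1478
Step 2: Gradient step.
x_raw = 3.7918 - 0.01*45.6688 = 3.3351
y_raw = -2.3677 - 0.01*-23.1478 = -2.1362
Step 3: Project onto [-1, 2].
x_proj = clip(3.3351) = 2.0
y_proj = clip(-2.1362) = -1.0
Step 4: Evaluate f.
f(2.0, -1.0) = -1.0


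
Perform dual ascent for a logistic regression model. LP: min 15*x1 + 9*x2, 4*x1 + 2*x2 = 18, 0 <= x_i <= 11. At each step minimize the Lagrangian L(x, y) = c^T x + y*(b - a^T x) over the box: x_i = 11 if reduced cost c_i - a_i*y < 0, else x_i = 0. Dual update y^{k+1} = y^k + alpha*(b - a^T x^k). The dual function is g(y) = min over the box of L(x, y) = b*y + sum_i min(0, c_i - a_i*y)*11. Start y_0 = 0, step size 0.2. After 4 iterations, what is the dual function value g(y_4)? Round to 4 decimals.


Dual ascent for LP: min 15*x1 + 9*x2, 4*x1 + 2*x2 = 18, 0 <= x_i <= 11
Step 1: y^k = 0.0, reduced costs: (15.0, 9.0)
  x^k = (0.0, 0.0), subgradient = b - a^T x = 18.0
  y^{k+1} = 0.0 + 0.2*18.0 = 3.6
Step 2: y^k = 3.6, reduced costs: (0.6, 1.8)
  x^k = (0.0, 0.0), subgradient = b - a^T x = 18.0
  y^{k+1} = 3.6 + 0.2*18.0 = 7.2
Step 3: y^k = 7.2, reduced costs: (-13.8, -5.4)
  x^k = (11.0, 11.0), subgradient = b - a^T x = -48.0
  y^{k+1} = 7.2 + 0.2*-48.0 = -2.4
Step 4: y^k = -2.4, reduced costs: (24.6, 13.8)
  x^k = (0.0, 0.0), subgradient = b - a^T x = 18.0
  y^{k+1} = -2.4 + 0.2*18.0 = 1.2
Dual objective at y_4 = 1.2: reduced costs (10.2, 6.6), box minimizer x = (0.0, 0.0)
g(y_4) = b*y + (c1 - a1*y)*x1 + (c2 - a2*y)*x2 = 18*1.2 + 10.2*0.0 + 6.6*0.0 = 21.6 + 0.0 + 0.0 = 21.6


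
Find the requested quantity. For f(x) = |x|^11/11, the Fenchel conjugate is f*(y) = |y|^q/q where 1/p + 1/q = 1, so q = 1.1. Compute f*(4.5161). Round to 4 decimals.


The conjugate exponent q satisfies 1/p + 1/q = 1.
p = 11, so q = 11/(11 - 1) = 1.1
|y|^q = 4.5161^1.1 = 5.251
f*(4.5161) = 5.251 / 1.1 = 4.7736


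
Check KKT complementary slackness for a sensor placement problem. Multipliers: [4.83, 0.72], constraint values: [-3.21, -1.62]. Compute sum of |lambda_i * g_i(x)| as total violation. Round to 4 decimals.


KKT complementary slackness check:
lambda_1 * g_1 = 4.83 * -3.21 = -15.5043
lambda_2 * g_2 = 0.72 * -1.62 = -1.1664
Total violation = 15.5043 + 1.1664 = 16.6707


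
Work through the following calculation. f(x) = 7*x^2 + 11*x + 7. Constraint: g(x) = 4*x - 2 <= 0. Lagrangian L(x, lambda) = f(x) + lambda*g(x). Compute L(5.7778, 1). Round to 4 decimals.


Step 1: Evaluate f(x).
f(5.7778) = 7*5.7778^2 + 11*5.7778 + 7 = 304.2366
Step 2: Evaluate g(x).
g(5.7778) = 4*5.7778 - 2 = 21.1112
Step 3: Compute Lagrangian.
L = 304.2366 + 1*21.1112 = 325.3478


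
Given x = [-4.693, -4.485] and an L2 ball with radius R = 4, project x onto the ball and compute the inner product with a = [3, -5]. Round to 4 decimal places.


Step 1: Compute ||x|| (intermediates to 6 decimals).
||x|| = sqrt((-4.693)^2 + (-4.485)^2) = 6.491492
Step 2: Project.
Since ||x|| > R, scale = R/||x|| = 4/6.491492 = 0.616191, proj(x) = scale * x
proj(x) = [-2.891784, -2.763617]
Step 3: Dot product.
a^T * proj(x) = 3*(-2.891784) - 5*(-2.763617) = 5.1427


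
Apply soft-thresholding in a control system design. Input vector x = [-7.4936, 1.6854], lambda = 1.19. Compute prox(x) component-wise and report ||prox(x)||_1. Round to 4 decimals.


Soft-thresholding with lambda = 1.19:
prox(-7.4936) = sign(-7.4936)*max(|-7.4936| - 1.19, 0) = -6.3036
prox(1.6854) = sign(1.6854)*max(|1.6854| - 1.19, 0) = 0.4954
prox(x) = [-6.3036, 0.4954]
||prox(x)||_1 = 6.3036 + 0.4954 = 6.799


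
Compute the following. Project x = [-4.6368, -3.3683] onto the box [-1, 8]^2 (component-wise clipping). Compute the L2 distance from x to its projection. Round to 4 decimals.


Project each component onto [-1, 8].
clip(-4.6368) = -1.0, clip(-3.3683) = -1.0
Projection = [-1.0, -1.0]
Squared diffs: [13.2263, 5.6088]
Distance = sqrt(18.8351) = 4.3399


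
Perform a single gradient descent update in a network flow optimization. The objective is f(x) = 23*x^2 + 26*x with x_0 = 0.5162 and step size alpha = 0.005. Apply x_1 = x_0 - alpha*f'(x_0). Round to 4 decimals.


We compute the gradient at x_0 and apply the update.
f'(x) = 46*x + 26
f'(0.5162) = 46*0.5162 + 26 = 49.7452
x_1 = 0.5162 - 0.005*49.7452 = 0.2675


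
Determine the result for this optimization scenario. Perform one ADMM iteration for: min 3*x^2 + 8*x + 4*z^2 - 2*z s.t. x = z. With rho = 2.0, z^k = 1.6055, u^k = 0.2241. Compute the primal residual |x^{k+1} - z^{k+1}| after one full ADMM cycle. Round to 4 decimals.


ADMM iteration with rho = 2.0, z^k = 1.6055, u^k = 0.2241
Step 1: x-update.
Minimize 3*x^2 + 8*x + (2.0/2)*(x - 1.6055 + 0.2241)^2
FOC: (2*3 + 2.0)*x = -8 + 2.0*(1.6055 - 0.2241)
x^{k+1} = -0.6547
Step 2: z-update.
Minimize 4*z^2 - 2*z + (2.0/2)*(-0.6547 - z + 0.2241)^2
FOC: (2*4 + 2.0)*z = 2 + 2.0*(-0.6547 + 0.2241)
z^{k+1} = 0.1139
Step 3: u-update.
u^{k+1} = 0.2241 - 0.6547 - 0.1139 = -0.5444
Step 4: Primal residual = |-0.6547 - 0.1139| = 0.7685


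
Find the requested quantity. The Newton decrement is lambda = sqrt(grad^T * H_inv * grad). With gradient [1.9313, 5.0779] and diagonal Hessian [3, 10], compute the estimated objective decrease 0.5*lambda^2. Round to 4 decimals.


Step 1: H is diagonal, so H^(-1) * g = [0.6438, 0.5078].
Step 2: g^T H^(-1) g = sum_i g_i^2 / H_ii
  = (1.9313)^2/3 + (5.0779)^2/10
  = 1.2433 + 2.5785 = 3.8218
Step 3: Objective decrease = 0.5 * g^T H^(-1) g = 1.9109


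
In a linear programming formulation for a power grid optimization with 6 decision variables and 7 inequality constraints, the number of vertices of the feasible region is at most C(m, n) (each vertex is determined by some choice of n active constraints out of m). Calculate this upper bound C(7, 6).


Each vertex corresponds to some choice of n active constraints out of m, so the number of vertices is at most C(m, n) = m! / (n!(m-n)!).
m = 7, n = 6
Numerator: 7 * 6 * 5 * 4 * 3 * 2
Denominator: 6! = 720
C(7, 6) = 7


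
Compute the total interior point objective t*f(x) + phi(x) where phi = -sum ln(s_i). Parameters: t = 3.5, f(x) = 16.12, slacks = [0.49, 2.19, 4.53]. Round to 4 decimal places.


Step 1: Compute log-barrier.
ln values: [-0.7133, 0.7839, 1.5107]
phi = -(-0.7133 + 0.7839 + 1.5107) = -1.5813
Step 2: Compute augmented objective.
t*f(x) = 3.5*16.12 = 56.42
Total = 56.42 - 1.5813 = 54.8387


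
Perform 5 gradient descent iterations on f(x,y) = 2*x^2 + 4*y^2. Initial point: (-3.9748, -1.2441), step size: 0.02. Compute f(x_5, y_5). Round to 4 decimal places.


Gradient descent on f(x,y) = 2*x^2 + 4*y^2.
Starting point: (-3.9748, -1.2441), alpha = 0.02
Step 1: grad_x = 2*2*-3.9748 = -15.8992, grad_y = 2*4*-1.2441 = -9.9528
  x_1 = -3.9748 - 0.02*-15.8992 = -3.6568
  y_1 = -1.2441 - 0.02*-9.9528 = -1.045
Step 2: grad_x = 2*2*-3.6568 = -14.6273, grad_y = 2*4*-1.045 = -8.3604
  x_2 = -3.6568 - 0.02*-14.6273 = -3.3643
  y_2 = -1.045 - 0.02*-8.3604 = -0.8778
Step 3: grad_x = 2*2*-3.3643 = -13.4571, grad_y = 2*4*-0.8778 = -7.0227
  x_3 = -3.3643 - 0.02*-13.4571 = -3.0951
  y_3 = -0.8778 - 0.02*-7.0227 = -0.7374
Step 4: grad_x = 2*2*-3.0951 = -12.3805, grad_y = 2*4*-0.7374 = -5.8991
  x_4 = -3.0951 - 0.02*-12.3805 = -2.8475
  y_4 = -0.7374 - 0.02*-5.8991 = -0.6194
Step 5: grad_x = 2*2*-2.8475 = -11.3901, grad_y = 2*4*-0.6194 = -4.9552
  x_5 = -2.8475 - 0.02*-11.3901 = -2.6197
  y_5 = -0.6194 - 0.02*-4.9552 = -0.5203
f(-2.6197, -0.5203) = 2*(-2.6197)^2 + 4*(-0.5203)^2 = 14.8087


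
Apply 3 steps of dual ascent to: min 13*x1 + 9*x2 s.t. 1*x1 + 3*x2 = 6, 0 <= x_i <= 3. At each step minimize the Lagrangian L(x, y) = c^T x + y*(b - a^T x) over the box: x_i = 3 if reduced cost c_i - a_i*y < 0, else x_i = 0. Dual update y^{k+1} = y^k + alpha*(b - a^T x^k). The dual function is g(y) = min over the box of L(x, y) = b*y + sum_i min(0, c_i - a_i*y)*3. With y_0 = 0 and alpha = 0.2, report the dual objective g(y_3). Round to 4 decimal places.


Dual ascent for LP: min 13*x1 + 9*x2, 1*x1 + 3*x2 = 6, 0 <= x_i <= 3
Step 1: y^k = 0.0, reduced costs: (13.0, 9.0)
  x^k = (0.0, 0.0), subgradient = b - a^T x = 6.0
  y^{k+1} = 0.0 + 0.2*6.0 = 1.2
Step 2: y^k = 1.2, reduced costs: (11.8, 5.4)
  x^k = (0.0, 0.0), subgradient = b - a^T x = 6.0
  y^{k+1} = 1.2 + 0.2*6.0 = 2.4
Step 3: y^k = 2.4, reduced costs: (10.6, 1.8)
  x^k = (0.0, 0.0), subgradient = b - a^T x = 6.0
  y^{k+1} = 2.4 + 0.2*6.0 = 3.6
Dual objective at y_3 = 3.6: reduced costs (9.4, -1.8), box minimizer x = (0.0, 3.0)
g(y_3) = b*y + (c1 - a1*y)*x1 + (c2 - a2*y)*x2 = 6*3.6 + 9.4*0.0 + (-1.8)*3.0 = 21.6 + 0.0 - 5.4 = 16.2


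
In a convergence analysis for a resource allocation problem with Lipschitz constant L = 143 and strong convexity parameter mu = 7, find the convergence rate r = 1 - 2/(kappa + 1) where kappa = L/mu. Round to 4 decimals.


Step 1: Compute the condition number.
kappa = L/mu = 143/7 = 20.4286
Step 2: Compute the convergence rate.
r = 1 - 2/(kappa + 1) = 1 - 2*mu/(L + mu) = (L - mu)/(L + mu) = 136/150 = 0.9067


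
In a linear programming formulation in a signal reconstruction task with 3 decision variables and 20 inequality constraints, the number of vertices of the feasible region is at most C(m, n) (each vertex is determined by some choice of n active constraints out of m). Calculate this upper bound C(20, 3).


Each vertex corresponds to some choice of n active constraints out of m, so the number of vertices is at most C(m, n) = m! / (n!(m-n)!).
m = 20, n = 3
Numerator: 20 * 19 * 18
Denominator: 3! = 6
C(20, 3) = 1140


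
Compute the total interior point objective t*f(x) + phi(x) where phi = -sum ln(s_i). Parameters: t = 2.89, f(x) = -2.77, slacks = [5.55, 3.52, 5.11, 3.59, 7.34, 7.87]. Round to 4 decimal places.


Step 1: Compute log-barrier.
ln values: [1.7138, 1.2585, 1.6312, 1.2782, 1.9933, 2.0631]
phi = -(1.7138 + 1.2585 + 1.6312 + 1.2782 + 1.9933 + 2.0631) = -9.938
Step 2: Compute augmented objective.
t*f(x) = 2.89*-2.77 = -8.0053
Total = -8.0053 - 9.938 = -17.9433


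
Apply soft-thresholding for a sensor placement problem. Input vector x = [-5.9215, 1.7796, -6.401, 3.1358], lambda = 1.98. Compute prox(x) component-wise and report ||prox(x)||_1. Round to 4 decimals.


Soft-thresholding with lambda = 1.98:
prox(-5.9215) = sign(-5.9215)*max(|-5.9215| - 1.98, 0) = -3.9415
prox(1.7796) = sign(1.7796)*max(|1.7796| - 1.98, 0) = 0.0
prox(-6.401) = sign(-6.401)*max(|-6.401| - 1.98, 0) = -4.421
prox(3.1358) = sign(3.1358)*max(|3.1358| - 1.98, 0) = 1.1558
prox(x) = [-3.9415, 0.0, -4.421, 1.1558]
||prox(x)||_1 = 3.9415 + 0.0 + 4.421 + 1.1558 = 9.5183


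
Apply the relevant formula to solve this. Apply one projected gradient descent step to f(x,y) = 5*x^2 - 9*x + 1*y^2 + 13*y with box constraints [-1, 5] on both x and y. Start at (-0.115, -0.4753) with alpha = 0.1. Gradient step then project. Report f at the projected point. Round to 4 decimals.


Step 1: Compute gradient at (-0.115, -0.4753).
grad_x = 2*5*-0.115 - 9 = -10.15
grad_y = 2*1*-0.4753 + 13 = 12.0494
Step 2: Gradient step.
x_raw = -0.115 - 0.1*-10.15 = 0.9
y_raw = -0.4753 - 0.1*12.0494 = -1.6802
Step 3: Project onto [-1, 5].
x_proj = clip(0.9) = 0.9
y_proj = clip(-1.6802) = -1.0
Step 4: Evaluate f.
f(0.9, -1.0) = -16.05


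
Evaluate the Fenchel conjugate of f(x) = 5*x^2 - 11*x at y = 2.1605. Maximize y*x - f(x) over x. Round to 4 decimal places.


f*(y) = sup_x {y*x - a*x^2 - b*x} = sup_x {(y-b)*x - a*x^2}
FOC: (y - b) - 2a*x = 0 => x* = (y - b)/(2a)
x* = (2.1605 + 11)/(2*5) = 1.3161
f*(2.1605) = (y-b)^2/(4a) = (2.1605 + 11)^2/(4*5)
= 173.1988/20 = 8.6599


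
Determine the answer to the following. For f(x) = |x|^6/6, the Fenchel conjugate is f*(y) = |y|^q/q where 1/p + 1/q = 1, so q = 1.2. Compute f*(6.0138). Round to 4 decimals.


The conjugate exponent q satisfies 1/p + 1/q = 1.
p = 6, so q = 6/(6 - 1) = 1.2
|y|^q = 6.0138^1.2 = 8.6095
f*(6.0138) = 8.6095 / 1.2 = 7.1746


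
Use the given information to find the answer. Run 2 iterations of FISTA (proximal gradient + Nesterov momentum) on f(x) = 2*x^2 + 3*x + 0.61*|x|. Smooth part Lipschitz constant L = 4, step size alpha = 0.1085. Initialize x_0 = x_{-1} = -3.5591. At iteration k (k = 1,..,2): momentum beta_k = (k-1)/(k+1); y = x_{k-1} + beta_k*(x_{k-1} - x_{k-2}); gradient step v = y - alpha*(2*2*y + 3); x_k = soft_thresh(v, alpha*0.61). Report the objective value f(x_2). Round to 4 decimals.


FISTA on f(x) = 2*x^2 + 3*x + 0.61*|x|
L = 4, alpha = 0.1085
Iteration 1: beta = 0.0, y = -3.5591 + 0.0*(-3.5591 + 3.5591) = -3.5591
  grad(y) = -11.2364, v = y - alpha*grad = -2.34
  prox(v) = soft_thresh(-2.34, 0.0662) = -2.2738
Iteration 2: beta = 0.3333, y = -2.2738 + 0.3333*(-2.2738 + 3.5591) = -1.8453
  grad(y) = -4.3813, v = y - alpha*grad = -1.37
  prox(v) = soft_thresh(-1.37, 0.0662) = -1.3038
f(x_2) = 2*(-1.3038)^2 + 3*(-1.3038) + 0.61*|-1.3038| = 0.2836


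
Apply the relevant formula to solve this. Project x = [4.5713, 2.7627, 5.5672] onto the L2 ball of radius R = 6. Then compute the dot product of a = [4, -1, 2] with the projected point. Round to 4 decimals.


Step 1: Compute ||x|| (intermediates to 6 decimals).
||x|| = sqrt(4.5713^2 + 2.7627^2 + 5.5672^2) = 7.715116
Step 2: Project.
Since ||x|| > R, scale = R/||x|| = 6/7.715116 = 0.777694, proj(x) = scale * x
proj(x) = [3.555073, 2.148535, 4.329578]
Step 3: Dot product.
a^T * proj(x) = 4*3.555073 - 1*2.148535 + 2*4.329578 = 20.7309


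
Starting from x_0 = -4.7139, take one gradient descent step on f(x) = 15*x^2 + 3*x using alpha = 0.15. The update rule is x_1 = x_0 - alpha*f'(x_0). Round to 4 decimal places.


We compute the gradient at x_0 and apply the update.
f'(x) = 30*x + 3
f'(-4.7139) = 30*-4.7139 + 3 = -138.417
x_1 = -4.7139 - 0.15*-138.417 = 16.0487


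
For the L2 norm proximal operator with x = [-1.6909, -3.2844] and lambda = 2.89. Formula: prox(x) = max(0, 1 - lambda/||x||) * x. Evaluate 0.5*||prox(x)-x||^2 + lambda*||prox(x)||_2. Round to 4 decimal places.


Step 1: Compute ||x||.
||x|| = 3.6941
Step 2: Compute scaling factor.
scale = max(0, 1 - 2.89/3.6941) = 0.2177
Step 3: prox(x) = [-0.3681, -0.7149]
||prox(x)|| = 0.8041
Step 4: Proximal objective.
0.5*||prox-x||^2 = 4.1761
lambda*||prox|| = 2.3238
Total = 6.4999


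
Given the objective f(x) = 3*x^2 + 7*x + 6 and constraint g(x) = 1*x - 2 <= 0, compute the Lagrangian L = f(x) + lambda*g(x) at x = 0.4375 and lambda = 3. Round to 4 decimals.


Step 1: Evaluate f(x).
f(0.4375) = 3*0.4375^2 + 7*0.4375 + 6 = 9.6367
Step 2: Evaluate g(x).
g(0.4375) = 1*0.4375 - 2 = -1.5625
Step 3: Compute Lagrangian.
L = 9.6367 + 3*-1.5625 = 4.9492
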